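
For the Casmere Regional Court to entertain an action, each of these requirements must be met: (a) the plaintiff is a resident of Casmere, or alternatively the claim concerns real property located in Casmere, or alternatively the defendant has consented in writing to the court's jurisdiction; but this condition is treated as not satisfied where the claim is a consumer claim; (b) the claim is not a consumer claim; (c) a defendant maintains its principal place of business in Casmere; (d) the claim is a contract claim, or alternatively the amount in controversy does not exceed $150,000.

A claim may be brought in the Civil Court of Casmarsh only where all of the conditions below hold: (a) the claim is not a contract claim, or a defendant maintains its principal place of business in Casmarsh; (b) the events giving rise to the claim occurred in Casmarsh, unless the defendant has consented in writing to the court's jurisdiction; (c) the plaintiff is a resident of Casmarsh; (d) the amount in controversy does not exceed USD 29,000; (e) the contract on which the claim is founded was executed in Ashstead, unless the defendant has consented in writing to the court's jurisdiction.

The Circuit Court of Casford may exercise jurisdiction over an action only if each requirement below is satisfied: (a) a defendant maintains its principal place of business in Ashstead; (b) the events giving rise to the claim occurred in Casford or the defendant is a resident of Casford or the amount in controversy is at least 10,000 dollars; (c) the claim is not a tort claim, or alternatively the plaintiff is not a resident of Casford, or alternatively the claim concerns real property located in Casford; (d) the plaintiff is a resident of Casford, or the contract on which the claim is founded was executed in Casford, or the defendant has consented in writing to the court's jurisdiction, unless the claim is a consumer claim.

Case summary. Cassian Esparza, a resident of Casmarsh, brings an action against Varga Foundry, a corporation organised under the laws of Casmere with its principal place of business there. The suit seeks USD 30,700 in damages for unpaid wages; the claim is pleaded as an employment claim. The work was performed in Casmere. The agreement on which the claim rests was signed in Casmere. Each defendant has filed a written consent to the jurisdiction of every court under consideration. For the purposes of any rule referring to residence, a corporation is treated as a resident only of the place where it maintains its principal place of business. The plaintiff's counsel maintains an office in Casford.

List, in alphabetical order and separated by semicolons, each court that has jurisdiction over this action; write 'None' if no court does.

The Casmere Regional Court:
  (a) Every defendant has filed written consent — that alternative is enough. And the carve-out is inapplicable — the claim is an employment claim, not a consumer claim. Condition met.
  (b) The claim is an employment claim, not a consumer claim. Condition met.
  (c) Varga Foundry has its principal place of business in Casmere. Satisfied.
  (d) The amount in controversy is 30,700 dollars, within the USD 150,000 ceiling, so this disjunct is met. Condition met.
  → The court has jurisdiction.
The Civil Court of Casmarsh:
  (a) The claim is an employment claim, not a contract claim, so one alternative holds. Condition met.
  (b) The operative events occurred in Casmere, not Casmarsh. However, every defendant has filed written consent, so the 'unless' proviso supplies this condition. Met.
  (c) The plaintiff resides in Casmarsh. Satisfied.
  (d) The amount in controversy is USD 30,700, above the 29,000 dollars ceiling. Not met.
  (e) The contract was executed in Casmere, not Ashstead. However, every defendant has filed written consent, so the 'unless' proviso supplies this condition. Satisfied.
  → At least one condition fails; no jurisdiction.
The Circuit Court of Casford:
  (a) The corporate defendant(s) have their principal place of business in Casmere, not Ashstead. Fails.
  (b) The amount in controversy is 30,700 dollars, which meets the 10,000 dollars floor, so one alternative holds. Met.
  (c) The claim is an employment claim, not a tort claim, so one alternative holds. Satisfied.
  (d) Every defendant has filed written consent — that alternative is enough. Met.
  → At least one condition fails; no jurisdiction.

the Casmere Regional Court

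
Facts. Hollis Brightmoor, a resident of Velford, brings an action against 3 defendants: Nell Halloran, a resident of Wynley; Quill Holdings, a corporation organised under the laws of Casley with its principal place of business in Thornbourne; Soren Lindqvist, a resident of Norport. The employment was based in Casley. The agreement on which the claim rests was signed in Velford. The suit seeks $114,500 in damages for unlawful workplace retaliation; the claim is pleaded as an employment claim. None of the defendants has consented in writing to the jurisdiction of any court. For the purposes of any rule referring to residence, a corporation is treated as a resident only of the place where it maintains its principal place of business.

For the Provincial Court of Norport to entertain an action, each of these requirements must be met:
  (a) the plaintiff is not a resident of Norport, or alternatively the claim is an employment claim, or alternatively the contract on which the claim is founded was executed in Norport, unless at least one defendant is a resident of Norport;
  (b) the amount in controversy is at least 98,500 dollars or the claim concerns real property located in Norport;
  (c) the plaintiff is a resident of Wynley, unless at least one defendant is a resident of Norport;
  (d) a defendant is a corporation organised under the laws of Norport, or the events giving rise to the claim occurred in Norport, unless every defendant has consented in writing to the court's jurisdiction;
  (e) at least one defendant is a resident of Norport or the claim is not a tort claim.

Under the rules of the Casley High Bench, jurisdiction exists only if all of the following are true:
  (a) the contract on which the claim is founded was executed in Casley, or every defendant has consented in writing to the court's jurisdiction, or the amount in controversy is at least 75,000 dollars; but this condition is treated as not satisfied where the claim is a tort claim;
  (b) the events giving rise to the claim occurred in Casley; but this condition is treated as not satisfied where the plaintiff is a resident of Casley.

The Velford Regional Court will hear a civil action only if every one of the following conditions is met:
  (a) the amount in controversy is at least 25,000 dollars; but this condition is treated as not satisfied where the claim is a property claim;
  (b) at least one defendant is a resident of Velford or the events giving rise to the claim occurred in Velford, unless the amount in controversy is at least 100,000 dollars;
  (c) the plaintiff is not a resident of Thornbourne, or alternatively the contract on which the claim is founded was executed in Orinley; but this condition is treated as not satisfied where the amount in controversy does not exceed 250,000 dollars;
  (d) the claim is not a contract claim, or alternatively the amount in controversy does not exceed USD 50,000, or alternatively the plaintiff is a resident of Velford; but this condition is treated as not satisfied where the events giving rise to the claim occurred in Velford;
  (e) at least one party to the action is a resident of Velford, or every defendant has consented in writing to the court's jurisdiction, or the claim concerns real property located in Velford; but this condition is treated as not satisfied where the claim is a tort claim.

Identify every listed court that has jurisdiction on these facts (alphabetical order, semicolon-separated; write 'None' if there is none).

the Casley High Bench

The Provincial Court of Norport:
  (a) The plaintiff resides in Velford, which is not Norport, so one alternative holds. Met.
  (b) The amount in controversy is 114,500 dollars, which meets the 98,500 dollars floor — that alternative is enough. Satisfied.
  (c) The plaintiff resides in Velford, not Wynley. The proviso rescues it, though: Soren Lindqvist resides in Norport. Satisfied.
  (d) The corporate defendant(s) are organised in Casley, not Norport; the operative events occurred in Casley, not Norport — none of the alternatives is met. Nor does the 'unless' clause help: no such written consent has been filed. Fails.
  (e) Soren Lindqvist resides in Norport — that alternative is enough. Satisfied.
  → The court lacks jurisdiction.
The Casley High Bench:
  (a) The amount in controversy is 114,500 dollars, which meets the 75,000 dollars floor, so one alternative holds. And the carve-out is inapplicable — the claim is an employment claim, not a tort claim. Condition met.
  (b) The operative events occurred in Casley. The carve-out does not apply: the plaintiff resides in Velford, not Casley. Satisfied.
  → The court has jurisdiction.
The Velford Regional Court:
  (a) The amount in controversy is $114,500, which meets the USD 25,000 floor. And the carve-out is inapplicable — the claim is an employment claim, not a property claim. Satisfied.
  (b) No defendant resides in Velford (they reside in Wynley, Thornbourne, Norport); the operative events occurred in Casley, not Velford — no alternative holds. However, the amount in controversy is USD 114,500, which meets the $100,000 floor, so the 'unless' proviso supplies this condition. Condition met.
  (c) The plaintiff resides in Velford, which is not Thornbourne, so one alternative holds. However, the amount in controversy is $114,500, within the 250,000 dollars ceiling, which falls within the stated exception and so defeats the condition. Condition not met.
  (d) The claim is an employment claim, not a contract claim, so this disjunct is met. The carve-out does not apply: the operative events occurred in Casley, not Velford. Met.
  (e) Hollis Brightmoor resides in Velford — that alternative is enough. The exception is not triggered, since the claim is an employment claim, not a tort claim. Met.
  → The court lacks jurisdiction.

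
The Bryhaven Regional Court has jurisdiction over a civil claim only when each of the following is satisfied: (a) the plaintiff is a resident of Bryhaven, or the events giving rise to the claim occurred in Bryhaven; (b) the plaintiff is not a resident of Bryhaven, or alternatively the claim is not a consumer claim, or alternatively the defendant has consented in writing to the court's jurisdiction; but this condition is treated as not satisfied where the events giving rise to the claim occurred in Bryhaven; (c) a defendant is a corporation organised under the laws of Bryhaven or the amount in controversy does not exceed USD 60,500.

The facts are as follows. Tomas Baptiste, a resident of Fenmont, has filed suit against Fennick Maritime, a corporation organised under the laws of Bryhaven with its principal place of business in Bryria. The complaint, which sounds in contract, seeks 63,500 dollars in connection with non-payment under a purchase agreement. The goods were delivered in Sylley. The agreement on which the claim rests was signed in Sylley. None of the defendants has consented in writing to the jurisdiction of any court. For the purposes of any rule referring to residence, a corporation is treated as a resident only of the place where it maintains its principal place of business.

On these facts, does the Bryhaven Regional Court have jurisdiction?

The Bryhaven Regional Court:
  (a) The plaintiff resides in Fenmont, not Bryhaven; the operative events occurred in Sylley, not Bryhaven — every alternative fails. Not satisfied.
  (b) The plaintiff resides in Fenmont, which is not Bryhaven, so this disjunct is met. The carve-out does not apply: the operative events occurred in Sylley, not Bryhaven. Satisfied.
  (c) Fennick Maritime is organised under the laws of Bryhaven, so this disjunct is met. Condition met.
  → No jurisdiction.

No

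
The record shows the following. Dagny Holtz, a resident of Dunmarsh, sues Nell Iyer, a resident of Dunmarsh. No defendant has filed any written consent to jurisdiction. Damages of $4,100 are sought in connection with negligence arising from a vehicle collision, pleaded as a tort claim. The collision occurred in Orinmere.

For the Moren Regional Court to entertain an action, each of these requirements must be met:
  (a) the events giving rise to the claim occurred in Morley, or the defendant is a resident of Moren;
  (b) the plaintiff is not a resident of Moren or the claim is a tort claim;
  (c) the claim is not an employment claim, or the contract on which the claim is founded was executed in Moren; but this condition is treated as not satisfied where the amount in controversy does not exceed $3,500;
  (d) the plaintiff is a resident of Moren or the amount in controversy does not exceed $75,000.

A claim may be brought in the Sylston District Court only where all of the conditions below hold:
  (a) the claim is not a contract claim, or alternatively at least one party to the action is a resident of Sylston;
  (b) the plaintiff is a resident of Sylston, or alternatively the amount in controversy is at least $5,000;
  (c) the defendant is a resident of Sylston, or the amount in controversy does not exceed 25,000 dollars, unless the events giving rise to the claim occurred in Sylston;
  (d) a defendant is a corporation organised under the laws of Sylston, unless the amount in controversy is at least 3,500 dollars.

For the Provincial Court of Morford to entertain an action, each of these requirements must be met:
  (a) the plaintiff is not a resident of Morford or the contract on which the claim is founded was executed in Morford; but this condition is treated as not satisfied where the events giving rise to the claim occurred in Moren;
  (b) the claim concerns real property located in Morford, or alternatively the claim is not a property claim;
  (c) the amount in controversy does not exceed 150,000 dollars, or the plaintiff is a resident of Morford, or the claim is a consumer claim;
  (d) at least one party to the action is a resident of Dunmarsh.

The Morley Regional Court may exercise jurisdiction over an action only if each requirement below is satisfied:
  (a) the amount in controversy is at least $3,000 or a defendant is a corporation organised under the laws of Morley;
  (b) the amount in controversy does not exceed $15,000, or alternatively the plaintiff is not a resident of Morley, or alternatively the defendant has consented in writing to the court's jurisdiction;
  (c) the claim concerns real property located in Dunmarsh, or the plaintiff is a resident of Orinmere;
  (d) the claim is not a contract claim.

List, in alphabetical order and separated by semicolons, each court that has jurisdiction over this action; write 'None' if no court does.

the Provincial Court of Morford

The Moren Regional Court:
  (a) The operative events occurred in Orinmere, not Morley; the defendant resides in Dunmarsh, not Moren — no alternative holds. Condition not met.
  (b) The plaintiff resides in Dunmarsh, which is not Moren, which satisfies one of the alternatives. Satisfied.
  (c) The claim is a tort claim, not an employment claim — that alternative is enough. The carve-out does not apply: the amount in controversy is USD 4,100, above the $3,500 ceiling. Condition met.
  (d) The amount in controversy is USD 4,100, within the $75,000 ceiling, so this disjunct is met. Met.
  → No jurisdiction.
The Sylston District Court:
  (a) The claim is a tort claim, not a contract claim, so one alternative holds. Condition met.
  (b) The plaintiff resides in Dunmarsh, not Sylston; the amount in controversy is USD 4,100, below the $5,000 floor — no alternative holds. Fails.
  (c) The amount in controversy is 4,100 dollars, within the USD 25,000 ceiling, so this disjunct is met. Met.
  (d) No defendant is a corporation. But the amount in controversy is 4,100 dollars, which meets the USD 3,500 floor, and the 'unless' clause therefore excuses the requirement. Condition met.
  → At least one condition fails; no jurisdiction.
The Provincial Court of Morford:
  (a) The plaintiff resides in Dunmarsh, which is not Morford, so this disjunct is met. And the carve-out is inapplicable — the operative events occurred in Orinmere, not Moren. Satisfied.
  (b) The claim is a tort claim, not a property claim, which satisfies one of the alternatives. Condition met.
  (c) The amount in controversy is 4,100 dollars, within the $150,000 ceiling, which satisfies one of the alternatives. Met.
  (d) Dagny Holtz resides in Dunmarsh. Met.
  → Every requirement is satisfied — jurisdiction.
The Morley Regional Court:
  (a) The amount in controversy is USD 4,100, which meets the USD 3,000 floor, which satisfies one of the alternatives. Condition met.
  (b) The amount in controversy is $4,100, within the USD 15,000 ceiling, so one alternative holds. Met.
  (c) The claim does not concern real property; the plaintiff resides in Dunmarsh, not Orinmere — every alternative fails. Not met.
  (d) The claim is a tort claim, not a contract claim. Condition met.
  → At least one condition fails; no jurisdiction.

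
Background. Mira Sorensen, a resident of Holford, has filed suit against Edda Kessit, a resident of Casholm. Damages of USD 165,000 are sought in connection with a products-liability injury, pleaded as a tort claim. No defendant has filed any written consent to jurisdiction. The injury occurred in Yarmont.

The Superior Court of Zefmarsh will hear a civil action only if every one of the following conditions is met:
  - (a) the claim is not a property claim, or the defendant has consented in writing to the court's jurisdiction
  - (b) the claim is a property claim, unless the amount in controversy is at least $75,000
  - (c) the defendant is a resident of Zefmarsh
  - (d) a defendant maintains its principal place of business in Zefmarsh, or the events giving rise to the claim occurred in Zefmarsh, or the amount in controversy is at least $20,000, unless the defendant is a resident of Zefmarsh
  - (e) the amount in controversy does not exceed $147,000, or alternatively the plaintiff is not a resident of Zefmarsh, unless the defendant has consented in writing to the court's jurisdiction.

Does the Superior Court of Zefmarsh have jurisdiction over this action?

The Superior Court of Zefmarsh:
  (a) The claim is a tort claim, not a property claim, which satisfies one of the alternatives. Met.
  (b) The claim is a tort claim, not a property claim. But the amount in controversy is $165,000, which meets the 75,000 dollars floor, and the 'unless' clause therefore excuses the requirement. Met.
  (c) The defendant resides in Casholm, not Zefmarsh. Not met.
  (d) The amount in controversy is 165,000 dollars, which meets the 20,000 dollars floor, so this disjunct is met. Condition met.
  (e) The plaintiff resides in Holford, which is not Zefmarsh, so this disjunct is met. Met.
  → The court lacks jurisdiction.

No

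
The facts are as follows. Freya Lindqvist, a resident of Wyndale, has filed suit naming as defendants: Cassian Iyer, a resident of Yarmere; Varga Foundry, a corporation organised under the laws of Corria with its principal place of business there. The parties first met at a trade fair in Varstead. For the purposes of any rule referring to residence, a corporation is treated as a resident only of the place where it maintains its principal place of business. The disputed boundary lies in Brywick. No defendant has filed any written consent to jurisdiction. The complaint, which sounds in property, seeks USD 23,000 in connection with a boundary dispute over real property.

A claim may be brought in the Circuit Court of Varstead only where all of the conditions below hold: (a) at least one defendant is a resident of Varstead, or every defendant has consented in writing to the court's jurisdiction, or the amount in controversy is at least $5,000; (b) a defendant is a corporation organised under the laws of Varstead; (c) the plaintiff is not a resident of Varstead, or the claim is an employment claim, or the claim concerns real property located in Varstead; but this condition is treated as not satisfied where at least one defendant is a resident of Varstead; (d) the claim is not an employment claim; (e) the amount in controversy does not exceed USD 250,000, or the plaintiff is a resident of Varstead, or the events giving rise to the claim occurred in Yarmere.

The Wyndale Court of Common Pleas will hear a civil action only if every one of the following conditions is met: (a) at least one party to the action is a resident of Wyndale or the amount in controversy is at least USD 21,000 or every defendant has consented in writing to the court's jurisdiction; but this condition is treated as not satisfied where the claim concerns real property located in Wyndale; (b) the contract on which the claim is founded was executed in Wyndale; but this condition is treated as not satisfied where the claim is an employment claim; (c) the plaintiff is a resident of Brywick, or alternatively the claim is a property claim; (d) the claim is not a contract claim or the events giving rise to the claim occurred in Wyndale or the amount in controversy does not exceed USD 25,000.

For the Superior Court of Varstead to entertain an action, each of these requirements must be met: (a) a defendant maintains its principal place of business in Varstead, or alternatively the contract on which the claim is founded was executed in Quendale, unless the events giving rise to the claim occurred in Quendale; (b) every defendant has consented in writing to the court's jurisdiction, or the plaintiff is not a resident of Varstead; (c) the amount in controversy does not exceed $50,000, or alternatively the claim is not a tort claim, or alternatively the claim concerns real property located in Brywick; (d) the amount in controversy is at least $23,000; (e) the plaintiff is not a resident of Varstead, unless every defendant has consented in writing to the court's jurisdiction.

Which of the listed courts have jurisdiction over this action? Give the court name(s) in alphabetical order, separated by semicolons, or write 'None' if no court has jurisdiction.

The Circuit Court of Varstead:
  (a) The amount in controversy is 23,000 dollars, which meets the 5,000 dollars floor, so this disjunct is met. Met.
  (b) The corporate defendant(s) are organised in Corria, not Varstead. Condition not met.
  (c) The plaintiff resides in Wyndale, which is not Varstead, which satisfies one of the alternatives. And the carve-out is inapplicable — no defendant resides in Varstead (they reside in Yarmere, Corria). Satisfied.
  (d) The claim is a property claim, not an employment claim. Met.
  (e) The amount in controversy is $23,000, within the $250,000 ceiling, which satisfies one of the alternatives. Condition met.
  → No jurisdiction.
The Wyndale Court of Common Pleas:
  (a) Freya Lindqvist resides in Wyndale, which satisfies one of the alternatives. The carve-out does not apply: the property lies in Brywick, not Wyndale. Satisfied.
  (b) No contract (and hence no place of execution) is alleged. Condition not met.
  (c) The claim is a property claim — that alternative is enough. Met.
  (d) The claim is a property claim, not a contract claim, so one alternative holds. Condition met.
  → No jurisdiction.
The Superior Court of Varstead:
  (a) The corporate defendant(s) have their principal place of business in Corria, not Varstead; no contract (and hence no place of execution) is alleged — every alternative fails. Nor does the 'unless' clause help: the operative events occurred in Brywick, not Quendale. Condition not met.
  (b) The plaintiff resides in Wyndale, which is not Varstead — that alternative is enough. Satisfied.
  (c) The amount in controversy is USD 23,000, within the $50,000 ceiling, which satisfies one of the alternatives. Satisfied.
  (d) The amount in controversy is USD 23,000, which meets the 23,000 dollars floor. Condition met.
  (e) The plaintiff resides in Wyndale, which is not Varstead. Met.
  → The court lacks jurisdiction.

None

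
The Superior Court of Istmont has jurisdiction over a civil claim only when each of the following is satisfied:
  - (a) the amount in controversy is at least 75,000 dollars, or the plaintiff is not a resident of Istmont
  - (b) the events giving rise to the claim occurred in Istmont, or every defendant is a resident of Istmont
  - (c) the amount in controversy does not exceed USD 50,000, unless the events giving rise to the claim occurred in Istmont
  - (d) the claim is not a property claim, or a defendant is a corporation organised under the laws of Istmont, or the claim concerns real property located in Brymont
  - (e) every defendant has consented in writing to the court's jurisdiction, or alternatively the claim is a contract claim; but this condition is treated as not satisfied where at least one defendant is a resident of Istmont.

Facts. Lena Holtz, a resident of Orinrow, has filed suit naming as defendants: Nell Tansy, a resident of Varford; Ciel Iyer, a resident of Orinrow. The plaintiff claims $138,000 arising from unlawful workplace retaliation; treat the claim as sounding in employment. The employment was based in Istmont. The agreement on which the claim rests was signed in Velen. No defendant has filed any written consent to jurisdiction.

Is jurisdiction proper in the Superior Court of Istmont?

The Superior Court of Istmont:
  (a) The amount in controversy is $138,000, which meets the USD 75,000 floor, so this disjunct is met. Met.
  (b) The operative events occurred in Istmont — that alternative is enough. Condition met.
  (c) The amount in controversy is USD 138,000, above the 50,000 dollars ceiling. However, the operative events occurred in Istmont, so the 'unless' proviso supplies this condition. Satisfied.
  (d) The claim is an employment claim, not a property claim, which satisfies one of the alternatives. Condition met.
  (e) No such written consent has been filed; the claim is an employment claim, not a contract claim — none of the alternatives is met. Fails.
  → Not every requirement is met — no jurisdiction.

No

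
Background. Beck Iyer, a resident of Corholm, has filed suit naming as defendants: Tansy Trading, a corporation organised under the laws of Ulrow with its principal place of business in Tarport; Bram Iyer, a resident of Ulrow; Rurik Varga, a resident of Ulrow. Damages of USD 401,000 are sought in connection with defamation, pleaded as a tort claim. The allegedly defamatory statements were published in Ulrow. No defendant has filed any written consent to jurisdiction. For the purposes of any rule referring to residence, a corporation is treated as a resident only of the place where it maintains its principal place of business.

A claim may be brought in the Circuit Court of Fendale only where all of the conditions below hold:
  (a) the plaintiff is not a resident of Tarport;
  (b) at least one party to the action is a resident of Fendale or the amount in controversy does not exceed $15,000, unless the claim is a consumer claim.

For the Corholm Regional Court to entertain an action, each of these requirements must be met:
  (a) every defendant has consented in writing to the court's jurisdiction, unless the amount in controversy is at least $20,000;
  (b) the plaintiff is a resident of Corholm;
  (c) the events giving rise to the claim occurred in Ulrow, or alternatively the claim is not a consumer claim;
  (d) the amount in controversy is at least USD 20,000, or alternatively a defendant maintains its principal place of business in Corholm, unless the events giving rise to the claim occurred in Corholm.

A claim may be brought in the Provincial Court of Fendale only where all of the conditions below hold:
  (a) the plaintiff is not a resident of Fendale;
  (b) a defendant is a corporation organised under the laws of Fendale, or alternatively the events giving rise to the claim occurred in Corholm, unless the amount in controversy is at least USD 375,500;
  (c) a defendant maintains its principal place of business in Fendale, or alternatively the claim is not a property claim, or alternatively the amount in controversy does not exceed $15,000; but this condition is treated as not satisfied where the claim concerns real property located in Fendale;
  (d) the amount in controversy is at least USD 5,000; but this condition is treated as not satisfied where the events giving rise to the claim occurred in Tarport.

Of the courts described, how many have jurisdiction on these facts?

The Circuit Court of Fendale:
  (a) The plaintiff resides in Corholm, which is not Tarport. Condition met.
  (b) No party resides in Fendale; the amount in controversy is USD 401,000, above the 15,000 dollars ceiling — none of the alternatives is met. And the claim is a tort claim, not a consumer claim, so the proviso does not save it. Fails.
  → Not every requirement is met — no jurisdiction.
The Corholm Regional Court:
  (a) No such written consent has been filed. However, the amount in controversy is $401,000, which meets the 20,000 dollars floor, so the 'unless' proviso supplies this condition. Met.
  (b) The plaintiff resides in Corholm. Satisfied.
  (c) The operative events occurred in Ulrow, which satisfies one of the alternatives. Satisfied.
  (d) The amount in controversy is $401,000, which meets the 20,000 dollars floor, so one alternative holds. Met.
  → The court has jurisdiction.
The Provincial Court of Fendale:
  (a) The plaintiff resides in Corholm, which is not Fendale. Condition met.
  (b) The corporate defendant(s) are organised in Ulrow, not Fendale; the operative events occurred in Ulrow, not Corholm — none of the alternatives is met. But the amount in controversy is 401,000 dollars, which meets the USD 375,500 floor, and the 'unless' clause therefore excuses the requirement. Condition met.
  (c) The claim is a tort claim, not a property claim — that alternative is enough. The exception is not triggered, since the claim does not concern real property. Satisfied.
  (d) The amount in controversy is USD 401,000, which meets the 5,000 dollars floor. The carve-out does not apply: the operative events occurred in Ulrow, not Tarport. Met.
  → Every requirement is satisfied — jurisdiction.
Courts with jurisdiction: the Corholm Regional Court, the Provincial Court of Fendale — 2 in total.

2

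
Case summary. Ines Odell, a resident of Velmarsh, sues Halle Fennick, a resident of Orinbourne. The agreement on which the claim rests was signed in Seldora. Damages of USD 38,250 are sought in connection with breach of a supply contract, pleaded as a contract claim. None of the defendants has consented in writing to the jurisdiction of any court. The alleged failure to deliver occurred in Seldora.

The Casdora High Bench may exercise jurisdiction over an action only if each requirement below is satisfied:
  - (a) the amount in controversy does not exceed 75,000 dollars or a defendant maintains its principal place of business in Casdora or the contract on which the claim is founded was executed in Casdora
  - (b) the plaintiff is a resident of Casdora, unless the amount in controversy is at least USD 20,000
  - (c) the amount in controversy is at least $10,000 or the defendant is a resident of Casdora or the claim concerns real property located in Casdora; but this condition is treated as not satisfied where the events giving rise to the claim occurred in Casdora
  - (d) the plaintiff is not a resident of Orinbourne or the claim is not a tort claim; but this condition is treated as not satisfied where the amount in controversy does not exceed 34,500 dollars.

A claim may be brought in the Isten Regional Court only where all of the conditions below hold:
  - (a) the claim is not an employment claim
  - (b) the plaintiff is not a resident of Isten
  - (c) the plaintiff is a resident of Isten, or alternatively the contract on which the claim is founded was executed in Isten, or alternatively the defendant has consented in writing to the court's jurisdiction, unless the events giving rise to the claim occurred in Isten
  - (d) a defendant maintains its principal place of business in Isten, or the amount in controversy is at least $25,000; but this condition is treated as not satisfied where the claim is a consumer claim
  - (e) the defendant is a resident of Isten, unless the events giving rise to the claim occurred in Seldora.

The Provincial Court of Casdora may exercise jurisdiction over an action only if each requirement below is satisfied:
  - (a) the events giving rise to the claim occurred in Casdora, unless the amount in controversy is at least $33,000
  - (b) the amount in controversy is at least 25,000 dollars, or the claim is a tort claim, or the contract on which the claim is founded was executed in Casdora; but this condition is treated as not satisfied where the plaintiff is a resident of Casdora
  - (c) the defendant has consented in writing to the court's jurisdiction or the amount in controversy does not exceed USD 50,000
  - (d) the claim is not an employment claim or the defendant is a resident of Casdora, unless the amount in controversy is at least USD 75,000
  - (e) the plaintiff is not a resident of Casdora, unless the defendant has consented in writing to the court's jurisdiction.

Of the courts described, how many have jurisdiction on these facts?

The Casdora High Bench:
  (a) The amount in controversy is 38,250 dollars, within the 75,000 dollars ceiling, so one alternative holds. Condition met.
  (b) The plaintiff resides in Velmarsh, not Casdora. However, the amount in controversy is $38,250, which meets the $20,000 floor, so the 'unless' proviso supplies this condition. Satisfied.
  (c) The amount in controversy is 38,250 dollars, which meets the USD 10,000 floor, so one alternative holds. And the carve-out is inapplicable — the operative events occurred in Seldora, not Casdora. Condition met.
  (d) The plaintiff resides in Velmarsh, which is not Orinbourne, which satisfies one of the alternatives. The exception is not triggered, since the amount in controversy is $38,250, above the USD 34,500 ceiling. Satisfied.
  → The court has jurisdiction.
The Isten Regional Court:
  (a) The claim is a contract claim, not an employment claim. Satisfied.
  (b) The plaintiff resides in Velmarsh, which is not Isten. Met.
  (c) The plaintiff resides in Velmarsh, not Isten; the contract was executed in Seldora, not Isten; no such written consent has been filed — no alternative holds. The proviso offers no rescue either, since the operative events occurred in Seldora, not Isten. Not satisfied.
  (d) The amount in controversy is 38,250 dollars, which meets the 25,000 dollars floor, so this disjunct is met. And the carve-out is inapplicable — the claim is a contract claim, not a consumer claim. Condition met.
  (e) The defendant resides in Orinbourne, not Isten. The proviso rescues it, though: the operative events occurred in Seldora. Met.
  → At least one condition fails; no jurisdiction.
The Provincial Court of Casdora:
  (a) The operative events occurred in Seldora, not Casdora. The proviso rescues it, though: the amount in controversy is USD 38,250, which meets the 33,000 dollars floor. Met.
  (b) The amount in controversy is 38,250 dollars, which meets the 25,000 dollars floor — that alternative is enough. The carve-out does not apply: the plaintiff resides in Velmarsh, not Casdora. Condition met.
  (c) The amount in controversy is USD 38,250, within the 50,000 dollars ceiling, which satisfies one of the alternatives. Condition met.
  (d) The claim is a contract claim, not an employment claim, so one alternative holds. Condition met.
  (e) The plaintiff resides in Velmarsh, which is not Casdora. Met.
  → The court has jurisdiction.
Courts with jurisdiction: the Casdora High Bench, the Provincial Court of Casdora — 2 in total.

2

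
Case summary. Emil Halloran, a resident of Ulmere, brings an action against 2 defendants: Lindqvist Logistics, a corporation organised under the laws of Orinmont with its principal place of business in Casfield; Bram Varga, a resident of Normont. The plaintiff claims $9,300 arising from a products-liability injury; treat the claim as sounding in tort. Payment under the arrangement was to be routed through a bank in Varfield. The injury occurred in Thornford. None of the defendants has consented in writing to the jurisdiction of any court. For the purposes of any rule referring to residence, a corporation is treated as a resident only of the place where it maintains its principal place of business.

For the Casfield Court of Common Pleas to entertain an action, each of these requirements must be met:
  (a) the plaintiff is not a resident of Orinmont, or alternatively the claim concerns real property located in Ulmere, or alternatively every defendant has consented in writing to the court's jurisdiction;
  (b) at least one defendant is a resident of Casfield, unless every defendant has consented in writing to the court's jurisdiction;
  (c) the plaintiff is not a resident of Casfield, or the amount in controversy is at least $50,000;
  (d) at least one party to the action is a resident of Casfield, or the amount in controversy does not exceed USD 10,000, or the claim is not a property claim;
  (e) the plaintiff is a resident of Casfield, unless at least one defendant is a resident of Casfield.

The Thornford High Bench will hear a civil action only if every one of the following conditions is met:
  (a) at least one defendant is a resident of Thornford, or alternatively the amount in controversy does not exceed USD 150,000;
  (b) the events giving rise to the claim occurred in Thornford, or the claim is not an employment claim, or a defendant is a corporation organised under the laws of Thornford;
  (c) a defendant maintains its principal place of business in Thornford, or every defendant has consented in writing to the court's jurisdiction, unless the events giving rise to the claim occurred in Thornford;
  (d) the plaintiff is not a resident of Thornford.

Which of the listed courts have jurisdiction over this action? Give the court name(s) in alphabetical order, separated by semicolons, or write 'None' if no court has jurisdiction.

The Casfield Court of Common Pleas:
  (a) The plaintiff resides in Ulmere, which is not Orinmont, so one alternative holds. Satisfied.
  (b) Lindqvist Logistics resides in Casfield. Met.
  (c) The plaintiff resides in Ulmere, which is not Casfield, which satisfies one of the alternatives. Condition met.
  (d) Lindqvist Logistics resides in Casfield, which satisfies one of the alternatives. Condition met.
  (e) The plaintiff resides in Ulmere, not Casfield. The proviso rescues it, though: Lindqvist Logistics resides in Casfield. Met.
  → The court has jurisdiction.
The Thornford High Bench:
  (a) The amount in controversy is USD 9,300, within the 150,000 dollars ceiling, so this disjunct is met. Met.
  (b) The operative events occurred in Thornford, so this disjunct is met. Condition met.
  (c) The corporate defendant(s) have their principal place of business in Casfield, not Thornford; no such written consent has been filed — every alternative fails. But the operative events occurred in Thornford, and the 'unless' clause therefore excuses the requirement. Condition met.
  (d) The plaintiff resides in Ulmere, which is not Thornford. Met.
  → Every requirement is satisfied — jurisdiction.

the Casfield Court of Common Pleas; the Thornford High Bench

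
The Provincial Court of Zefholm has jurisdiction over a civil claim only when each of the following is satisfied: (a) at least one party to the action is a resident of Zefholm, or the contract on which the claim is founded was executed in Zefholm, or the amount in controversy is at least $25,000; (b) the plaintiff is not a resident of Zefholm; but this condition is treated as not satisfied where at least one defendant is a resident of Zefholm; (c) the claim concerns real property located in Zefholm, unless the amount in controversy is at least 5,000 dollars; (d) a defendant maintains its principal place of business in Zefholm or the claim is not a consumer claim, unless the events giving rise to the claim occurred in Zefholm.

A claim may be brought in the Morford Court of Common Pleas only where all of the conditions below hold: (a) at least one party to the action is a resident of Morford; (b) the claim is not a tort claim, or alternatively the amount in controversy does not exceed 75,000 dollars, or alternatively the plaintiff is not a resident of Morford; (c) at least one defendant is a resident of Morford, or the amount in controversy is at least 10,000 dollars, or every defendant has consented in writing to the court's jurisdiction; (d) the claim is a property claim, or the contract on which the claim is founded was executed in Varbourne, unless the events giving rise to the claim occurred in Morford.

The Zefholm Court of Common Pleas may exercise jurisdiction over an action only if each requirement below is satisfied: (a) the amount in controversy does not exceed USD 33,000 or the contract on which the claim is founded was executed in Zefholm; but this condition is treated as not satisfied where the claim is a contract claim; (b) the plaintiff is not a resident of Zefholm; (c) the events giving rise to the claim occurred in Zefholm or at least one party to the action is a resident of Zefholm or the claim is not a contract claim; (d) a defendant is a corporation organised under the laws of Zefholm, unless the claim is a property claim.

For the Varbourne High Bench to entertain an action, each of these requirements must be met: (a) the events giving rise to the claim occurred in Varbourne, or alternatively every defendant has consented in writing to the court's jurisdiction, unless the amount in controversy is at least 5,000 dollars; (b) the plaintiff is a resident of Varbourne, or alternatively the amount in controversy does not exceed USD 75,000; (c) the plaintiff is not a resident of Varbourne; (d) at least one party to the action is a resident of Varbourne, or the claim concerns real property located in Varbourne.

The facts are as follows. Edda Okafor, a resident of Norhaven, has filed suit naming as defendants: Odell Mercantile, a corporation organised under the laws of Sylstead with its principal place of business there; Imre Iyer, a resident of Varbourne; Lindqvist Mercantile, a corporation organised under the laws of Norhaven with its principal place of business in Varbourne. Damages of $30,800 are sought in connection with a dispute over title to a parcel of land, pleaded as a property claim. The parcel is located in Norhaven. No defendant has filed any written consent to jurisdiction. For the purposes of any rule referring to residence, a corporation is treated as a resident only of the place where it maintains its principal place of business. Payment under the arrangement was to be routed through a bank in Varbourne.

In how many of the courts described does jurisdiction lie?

The Provincial Court of Zefholm:
  (a) The amount in controversy is USD 30,800, which meets the USD 25,000 floor, so this disjunct is met. Met.
  (b) The plaintiff resides in Norhaven, which is not Zefholm. The exception is not triggered, since no defendant resides in Zefholm (they reside in Sylstead, Varbourne, Varbourne). Satisfied.
  (c) The property lies in Norhaven, not Zefholm. But the amount in controversy is 30,800 dollars, which meets the $5,000 floor, and the 'unless' clause therefore excuses the requirement. Satisfied.
  (d) The claim is a property claim, not a consumer claim, so this disjunct is met. Met.
  → All conditions met; jurisdiction exists.
The Morford Court of Common Pleas:
  (a) No party resides in Morford. Not met.
  (b) The claim is a property claim, not a tort claim, so this disjunct is met. Satisfied.
  (c) The amount in controversy is 30,800 dollars, which meets the 10,000 dollars floor, so this disjunct is met. Satisfied.
  (d) The claim is a property claim, so one alternative holds. Satisfied.
  → No jurisdiction.
The Zefholm Court of Common Pleas:
  (a) The amount in controversy is $30,800, within the USD 33,000 ceiling — that alternative is enough. The carve-out does not apply: the claim is a property claim, not a contract claim. Met.
  (b) The plaintiff resides in Norhaven, which is not Zefholm. Satisfied.
  (c) The claim is a property claim, not a contract claim, so this disjunct is met. Met.
  (d) The corporate defendant(s) are organised in Norhaven, Sylstead, not Zefholm. However, the claim is a property claim, so the 'unless' proviso supplies this condition. Met.
  → Every requirement is satisfied — jurisdiction.
The Varbourne High Bench:
  (a) The operative events occurred in Norhaven, not Varbourne; no such written consent has been filed — every alternative fails. However, the amount in controversy is 30,800 dollars, which meets the $5,000 floor, so the 'unless' proviso supplies this condition. Met.
  (b) The amount in controversy is $30,800, within the $75,000 ceiling, which satisfies one of the alternatives. Satisfied.
  (c) The plaintiff resides in Norhaven, which is not Varbourne. Satisfied.
  (d) Imre Iyer resides in Varbourne, so this disjunct is met. Satisfied.
  → Jurisdiction lies.
Courts with jurisdiction: the Provincial Court of Zefholm, the Zefholm Court of Common Pleas, the Varbourne High Bench — 3 in total.

3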